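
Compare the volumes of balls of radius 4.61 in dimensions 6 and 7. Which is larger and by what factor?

V_6(4.61) ≈ 49602.5, V_7(4.61) ≈ 209068. The 7-ball is larger by a factor of 4.215.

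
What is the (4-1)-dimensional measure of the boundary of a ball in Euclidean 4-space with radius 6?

S_4(6) = 2·π^(4/2)·(6)^3 / Γ(4/2) = 432·π^2 ≈ 4263.67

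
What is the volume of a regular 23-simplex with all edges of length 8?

V_23 = √(24) · 8^23 / (23! · 2^(23/2)) ≈ 3.86221e-05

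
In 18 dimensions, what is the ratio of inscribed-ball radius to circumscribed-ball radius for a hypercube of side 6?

r_in = 6/2 (half the side); r_out = 6√18/2 (half the diagonal). Ratio = 1/√18 ≈ 0.235702.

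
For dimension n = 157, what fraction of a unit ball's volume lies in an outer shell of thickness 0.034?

1 - (1-0.034)^157 ≈ 0.995621 ≈ 99.56%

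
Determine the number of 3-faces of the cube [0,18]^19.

Number of 3-faces = C(19,3) · 2^(19-3) = 969 · 65536 = 63504384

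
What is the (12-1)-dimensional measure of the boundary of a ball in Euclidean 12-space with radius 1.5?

The surface area of an n-ball is 2π^(n/2) r^(n-1) / Γ(n/2). For n=12, r=1.5: 59049·π^6/40960 ≈ 1385.96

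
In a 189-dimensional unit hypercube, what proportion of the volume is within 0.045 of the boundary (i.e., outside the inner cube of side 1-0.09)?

Shell fraction = 1 - (1-0.09)^189 ≈ 0.9999999819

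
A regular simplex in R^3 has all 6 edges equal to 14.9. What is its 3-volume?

Volume = (√2/12) · 14.9³ = 389.846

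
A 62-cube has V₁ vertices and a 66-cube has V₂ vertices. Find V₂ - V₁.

V₁ = 2^62 = 4611686018427387904. V₂ = 2^66 = 73786976294838206464. V₂ - V₁ = 69175290276410818560.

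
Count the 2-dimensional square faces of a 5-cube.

Choose 2 of 5 axes to span the face (C(5,2) = 10 ways), then fix each of the remaining 3 coordinates at one of its two extreme values (2^3 = 8 ways): 10·8 = 80.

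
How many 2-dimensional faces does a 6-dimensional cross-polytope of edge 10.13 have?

Number of 2-faces = 2^(2+1) · C(6,2+1) = 8 · 20 = 160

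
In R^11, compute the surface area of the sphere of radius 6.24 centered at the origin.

S_11(6.24) = 2·π^(11/2)·(6.24)^10 / Γ(11/2) ≈ 1.855e+09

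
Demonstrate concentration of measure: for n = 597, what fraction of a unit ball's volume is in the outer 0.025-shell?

1 - (1-0.025)^597 ≈ 0.9999997273 ≈ 99.999973%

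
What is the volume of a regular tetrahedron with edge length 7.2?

Volume = (√2/12) · 7.2³ = 43.9877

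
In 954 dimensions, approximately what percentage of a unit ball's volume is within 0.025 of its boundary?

1 - (1-0.025)^954 ≈ 1 - 3.239e-11 ≈ (100 - 3.24e-09)%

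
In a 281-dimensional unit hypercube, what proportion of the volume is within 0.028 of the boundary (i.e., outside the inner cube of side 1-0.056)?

Shell fraction = 1 - (1-0.056)^281 ≈ 0.9999999073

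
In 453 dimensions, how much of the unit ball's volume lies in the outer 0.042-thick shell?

1 - (1-0.042)^453 ≈ 0.9999999964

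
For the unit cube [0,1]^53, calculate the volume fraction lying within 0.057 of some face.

The inner cube has side 1-2·0.057 = 0.886 and volume (0.886)^53 ≈ 0.001637, so the shell holds 0.998363 of the volume.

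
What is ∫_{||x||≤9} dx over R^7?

V = 25509168·π^3/35 ≈ 2.25984e+07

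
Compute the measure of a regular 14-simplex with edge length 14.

V = (14^14 / 14!) · √((14+1) / 2^14) ≈ 3856.74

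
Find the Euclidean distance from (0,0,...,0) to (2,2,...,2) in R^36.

d = √(2² + 2² + ... + 2²) [36 terms] = √(36·2²) = 2√36 = 12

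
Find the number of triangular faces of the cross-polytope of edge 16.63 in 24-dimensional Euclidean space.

f_2(24-orthoplex) = 2^3 · (24 choose 3) = 16192.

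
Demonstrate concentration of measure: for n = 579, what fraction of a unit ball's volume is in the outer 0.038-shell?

1 - (1-0.038)^579 ≈ 1 - 1.813e-10 ≈ (100 - 1.81e-08)%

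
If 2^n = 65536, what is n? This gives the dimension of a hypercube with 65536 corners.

Since 2^n = 65536, we have n = 16.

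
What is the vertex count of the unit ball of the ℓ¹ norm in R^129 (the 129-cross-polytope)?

An n-cross-polytope has 2n vertices; here n = 129, giving 258.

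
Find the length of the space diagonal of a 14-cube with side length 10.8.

d = √(10.8² + 10.8² + ... + 10.8²) [14 terms] = √(14·10.8²) = 10.8√14 ≈ 40.4099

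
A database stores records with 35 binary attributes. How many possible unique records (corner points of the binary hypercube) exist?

The 35-cube has 2^35 = 34359738368 vertices.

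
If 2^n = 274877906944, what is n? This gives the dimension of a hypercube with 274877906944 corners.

The n-cube has 2^n vertices, and 274877906944 = 2^38, so n = 38.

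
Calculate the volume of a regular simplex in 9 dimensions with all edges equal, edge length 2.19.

For a regular n-simplex with edge a, V = (a^n / n!)·√((n+1)/2^n). With a=2.19, n=9: V ≈ 0.000446271.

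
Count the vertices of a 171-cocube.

Number of vertices = 2n = 342.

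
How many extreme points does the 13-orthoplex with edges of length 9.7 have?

Number of vertices = 2n = 26.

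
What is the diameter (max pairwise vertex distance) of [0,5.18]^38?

d = √(5.18² + 5.18² + ... + 5.18²) [38 terms] = √(38·5.18²) = 5.18√38 ≈ 31.9317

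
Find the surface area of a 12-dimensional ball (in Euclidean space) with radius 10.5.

|∂B_12(10.5)| = 116759166847407·π^6/40960 ≈ 2.7405e+12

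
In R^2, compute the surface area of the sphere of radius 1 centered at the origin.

|∂B_2(1)| = 2πr = 2π·1 ≈ 6.28319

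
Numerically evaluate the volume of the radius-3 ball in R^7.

The n-ball volume is π^(n/2)·r^n/Γ(n/2+1). With n=7, r=3: V = 11664·π^3/35 ≈ 10333.1.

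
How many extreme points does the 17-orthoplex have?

An n-cross-polytope has 2n vertices; here n = 17, giving 34.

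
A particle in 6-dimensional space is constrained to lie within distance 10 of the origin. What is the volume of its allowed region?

The n-ball volume is π^(n/2)·r^n/Γ(n/2+1). With n=6, r=10: V = 500000·π^3/3 ≈ 5.16771e+06.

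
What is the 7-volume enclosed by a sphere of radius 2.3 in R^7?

The n-ball volume is π^(n/2)·r^n/Γ(n/2+1). With n=7, r=2.3: V ≈ 1608.7.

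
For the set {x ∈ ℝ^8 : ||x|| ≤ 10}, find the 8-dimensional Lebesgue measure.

V_8(10) = π^(8/2) · (10)^8 / Γ(8/2 + 1) = 12500000·π^4/3 ≈ 4.05871e+08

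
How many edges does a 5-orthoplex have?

f_1(5-orthoplex) = 2^2 · (5 choose 2) = 40.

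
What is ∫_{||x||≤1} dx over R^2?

Volume = π^{2/2}·(1)^2/Γ(2) = π ≈ 3.14159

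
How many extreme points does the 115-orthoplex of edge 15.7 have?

An n-cross-polytope has 2n vertices; here n = 115, giving 230.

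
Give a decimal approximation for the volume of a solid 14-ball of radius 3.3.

V_14(3.3) = π^(14/2) · (3.3)^14 / Γ(14/2 + 1) ≈ 1.08846e+07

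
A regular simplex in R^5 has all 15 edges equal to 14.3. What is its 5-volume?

V_5 = √(6) · 14.3^5 / (5! · 2^(5/2)) ≈ 2157.74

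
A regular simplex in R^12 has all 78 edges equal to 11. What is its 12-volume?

V = (11^12 / 12!) · √((12+1) / 2^12) ≈ 369.119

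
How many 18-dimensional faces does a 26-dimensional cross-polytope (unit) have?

f_18(26-orthoplex) = 2^19 · (26 choose 19) = 344876646400.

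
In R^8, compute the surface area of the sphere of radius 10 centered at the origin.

The surface area of an n-ball is 2π^(n/2) r^(n-1) / Γ(n/2). For n=8, r=10: 10000000·π^4/3 ≈ 3.24697e+08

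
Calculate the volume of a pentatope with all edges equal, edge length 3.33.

V = (3.33^4 / 4!) · √((4+1) / 2^4) ≈ 2.86412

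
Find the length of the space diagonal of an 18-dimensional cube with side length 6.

The space diagonal of an n-cube of side s is s√n. Here 6·√18 ≈ 25.4558.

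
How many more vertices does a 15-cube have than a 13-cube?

The 15-cube has 2^15 = 32768 vertices. The 13-cube has 2^13 = 8192 vertices. Difference: 32768 - 8192 = 24576.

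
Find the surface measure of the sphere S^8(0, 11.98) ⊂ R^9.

|∂B_9(11.98)| ≈ 1.25955e+10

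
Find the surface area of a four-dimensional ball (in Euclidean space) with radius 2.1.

|∂B_4(2.1)| ≈ 182.805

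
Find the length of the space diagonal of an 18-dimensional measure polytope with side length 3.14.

Diagonal = √18 · 3.14 ≈ 13.3219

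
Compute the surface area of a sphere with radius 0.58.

S = n·V_n(r)/r = 3·V_3(0.58)/0.58 (volume-to-surface relation), giving 4πr² = 4π·(0.58)² ≈ 4.22733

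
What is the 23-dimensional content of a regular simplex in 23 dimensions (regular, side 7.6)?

For a regular n-simplex with edge a, V = (a^n / n!)·√((n+1)/2^n). With a=7.6, n=23: V ≈ 1.18708e-05.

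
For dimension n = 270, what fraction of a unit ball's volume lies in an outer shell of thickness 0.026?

1 - (1-0.026)^270 ≈ 0.999185 ≈ 99.92%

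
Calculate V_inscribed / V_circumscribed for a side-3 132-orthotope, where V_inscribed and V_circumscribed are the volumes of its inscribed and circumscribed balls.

The radii are 3/2 and 3√132/2, so the volume ratio is (1/√132)^132 = 132^{-132/2} ≈ 1.10185e-140.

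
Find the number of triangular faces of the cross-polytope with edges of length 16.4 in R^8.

Number of 2-faces = 2^(2+1) · C(8,2+1) = 8 · 56 = 448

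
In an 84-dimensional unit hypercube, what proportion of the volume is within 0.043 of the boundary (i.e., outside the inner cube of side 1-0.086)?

Shell fraction = 1 - (1-0.086)^84 ≈ 0.999476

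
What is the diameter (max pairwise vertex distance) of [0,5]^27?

d = √(5² + 5² + ... + 5²) [27 terms] = √(27·5²) = 5√27 ≈ 25.9808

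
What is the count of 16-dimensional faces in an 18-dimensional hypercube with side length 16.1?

f_16(18-cube) = (18 choose 16) · 2^2 = 612.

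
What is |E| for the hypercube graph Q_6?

An n-cube has n·2^(n-1) edges. With n = 6: 6·32 = 192.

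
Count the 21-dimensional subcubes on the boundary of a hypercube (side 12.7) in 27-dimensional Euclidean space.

Choose 21 of 27 axes to span the face (C(27,21) = 296010 ways), then fix each of the remaining 6 coordinates at one of its two extreme values (2^6 = 64 ways): 296010·64 = 18944640.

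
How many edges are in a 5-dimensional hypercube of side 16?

Choose 1 of 5 axes to span the face (C(5,1) = 5 ways), then fix each of the remaining 4 coordinates at one of its two extreme values (2^4 = 16 ways): 5·16 = 80.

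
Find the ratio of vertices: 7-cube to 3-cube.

The 7-cube has 2^7 = 128 vertices. The 3-cube has 2^3 = 8 vertices. Ratio: 128/8 = 16.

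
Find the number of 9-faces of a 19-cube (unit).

f_9(19-cube) = (19 choose 9) · 2^10 = 94595072.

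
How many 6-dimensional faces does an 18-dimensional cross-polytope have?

An n-cross-polytope has 2^(k+1)·C(n,k+1) k-faces. Here 2^7·C(18,7) = 128·31824 = 4073472.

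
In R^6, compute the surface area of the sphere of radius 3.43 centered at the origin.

S_6(3.43) = 2·π^(6/2)·(3.43)^5 / Γ(6/2) ≈ 14720.4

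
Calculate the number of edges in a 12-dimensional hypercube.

Number of 1-faces = C(12,1)·2^(12-1) = 12·2048 = 24576.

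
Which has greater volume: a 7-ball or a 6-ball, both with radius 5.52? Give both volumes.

V_7(5.52) ≈ 737826. V_6(5.52) ≈ 146195. The 7-ball is larger.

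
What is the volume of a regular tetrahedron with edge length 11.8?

Volume = (√2/12) · 11.8³ = 193.633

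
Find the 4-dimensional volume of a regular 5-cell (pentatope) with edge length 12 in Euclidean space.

Volume = 12^4 · √(5/2^4) / 4! ≈ 482.991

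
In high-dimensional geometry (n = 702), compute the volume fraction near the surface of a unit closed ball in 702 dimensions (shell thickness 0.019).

1 - (1-0.019)^702 ≈ 0.9999985821 ≈ 99.999858%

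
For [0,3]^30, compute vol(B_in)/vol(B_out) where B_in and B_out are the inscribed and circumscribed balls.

V_in / V_out = (r_in/r_out)^30 = (1/√30)^30 = 30^(-30/2) ≈ 6.96917e-23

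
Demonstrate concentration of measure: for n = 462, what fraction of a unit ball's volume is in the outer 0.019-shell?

1 - (1-0.019)^462 ≈ 0.999858 ≈ 99.9858%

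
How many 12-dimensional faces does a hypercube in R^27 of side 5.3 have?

Number of 12-faces = C(27,12) · 2^(27-12) = 17383860 · 32768 = 569634324480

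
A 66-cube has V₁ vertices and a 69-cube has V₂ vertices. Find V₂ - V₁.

V₁ = 2^66 = 73786976294838206464. V₂ = 2^69 = 590295810358705651712. V₂ - V₁ = 516508834063867445248.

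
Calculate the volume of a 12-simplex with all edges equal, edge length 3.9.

V_12 = √(13) · 3.9^12 / (12! · 2^(12/2)) ≈ 0.00145623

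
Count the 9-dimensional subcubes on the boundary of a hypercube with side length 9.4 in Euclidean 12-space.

Number of 9-faces = C(12,9) · 2^(12-9) = 220 · 8 = 1760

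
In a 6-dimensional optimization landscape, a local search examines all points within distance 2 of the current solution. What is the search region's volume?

Volume = π^{6/2}·(2)^6/Γ(4) = 32·π^3/3 ≈ 330.734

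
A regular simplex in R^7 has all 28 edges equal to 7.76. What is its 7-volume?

Volume = 7.76^7 · √(8/2^7) / 7! ≈ 84.0507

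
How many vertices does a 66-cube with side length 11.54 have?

An n-cube has 2^n vertices; for n = 66 that is 2^66 = 73786976294838206464.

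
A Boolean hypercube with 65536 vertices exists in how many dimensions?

The n-cube has 2^n vertices, and 65536 = 2^16, so n = 16.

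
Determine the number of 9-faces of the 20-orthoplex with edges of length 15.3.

An n-cross-polytope has 2^(k+1)·C(n,k+1) k-faces. Here 2^10·C(20,10) = 1024·184756 = 189190144.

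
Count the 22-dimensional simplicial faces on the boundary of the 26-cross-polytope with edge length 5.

f_22(26-orthoplex) = 2^23 · (26 choose 23) = 21810380800.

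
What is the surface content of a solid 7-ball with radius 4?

|∂B_7(4)| = 65536·π^3/15 ≈ 135468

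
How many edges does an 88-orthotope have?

The 88-cube has n·2^(n-1) = 88·2^87 = 88·154742504910672534362390528 = 13617340432139183023890366464 edges.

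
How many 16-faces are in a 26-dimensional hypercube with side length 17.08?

Choose 16 of 26 axes to span the face (C(26,16) = 5311735 ways), then fix each of the remaining 10 coordinates at one of its two extreme values (2^10 = 1024 ways): 5311735·1024 = 5439216640.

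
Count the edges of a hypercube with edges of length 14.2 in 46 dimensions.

Number of 1-faces = C(46,1)·2^(46-1) = 46·35184372088832 = 1618481116086272.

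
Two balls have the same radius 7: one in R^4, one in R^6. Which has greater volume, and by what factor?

V_4(7) ≈ 11848.5, V_6(7) ≈ 607976. The 6-ball is larger by a factor of 51.31.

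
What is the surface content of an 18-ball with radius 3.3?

S = n·V_n(r)/r = 18·V_18(3.3)/3.3 (volume-to-surface relation), giving 9.65151e+08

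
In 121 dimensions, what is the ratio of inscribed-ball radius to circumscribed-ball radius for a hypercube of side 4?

r_in = 4/2 (half the side); r_out = 4√121/2 (half the diagonal). Ratio = 1/√121 ≈ 0.0909091.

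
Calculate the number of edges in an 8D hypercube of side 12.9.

Number of 1-faces = C(8,1)·2^(8-1) = 8·128 = 1024.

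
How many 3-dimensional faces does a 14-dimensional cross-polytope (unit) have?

An n-cross-polytope has 2^(k+1)·C(n,k+1) k-faces. Here 2^4·C(14,4) = 16·1001 = 16016.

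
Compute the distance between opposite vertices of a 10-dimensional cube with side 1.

||(1,1,...,1)|| = √(10)·1 ≈ 3.16228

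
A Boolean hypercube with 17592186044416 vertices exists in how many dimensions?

Since 2^n = 17592186044416, we have n = 44.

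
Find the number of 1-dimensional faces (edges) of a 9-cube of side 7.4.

The 9-cube has n·2^(n-1) = 9·2^8 = 9·256 = 2304 edges.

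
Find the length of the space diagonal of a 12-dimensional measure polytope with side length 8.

The space diagonal of an n-cube of side s is s√n. Here 8·√12 ≈ 27.7128.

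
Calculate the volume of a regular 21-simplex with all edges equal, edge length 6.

V = (6^21 / 21!) · √((21+1) / 2^21) ≈ 1.39068e-06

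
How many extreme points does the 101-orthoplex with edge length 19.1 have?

The 101-dimensional cross-polytope has 2n = 2·101 = 202 vertices.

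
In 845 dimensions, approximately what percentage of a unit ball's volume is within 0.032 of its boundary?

1 - (1-0.032)^845 ≈ 1 - 1.161e-12 ≈ (100 - 1.16e-10)%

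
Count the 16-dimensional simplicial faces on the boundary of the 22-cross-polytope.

Number of 16-faces = 2^(16+1) · C(22,16+1) = 131072 · 26334 = 3451650048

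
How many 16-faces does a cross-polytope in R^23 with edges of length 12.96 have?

Each 16-face is the convex hull of 17 vertices, one chosen as ±e_i from each of 17 distinct axes: 2^17·C(23,17) = 13231325184.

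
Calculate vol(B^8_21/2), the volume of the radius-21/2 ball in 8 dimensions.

The n-ball volume is π^(n/2)·r^n/Γ(n/2+1). With n=8, r=21/2: V = 12607619787·π^4/2048 ≈ 5.99657e+08.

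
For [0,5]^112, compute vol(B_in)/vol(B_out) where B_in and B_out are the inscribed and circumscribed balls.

Volume scales as r^n, and r_in/r_out = 1/√112, giving (1/√112)^112 ≈ 1.75304e-115.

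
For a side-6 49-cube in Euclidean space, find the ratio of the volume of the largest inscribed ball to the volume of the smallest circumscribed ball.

V_in/V_out = n^(-n/2) = 49^(-49/2) ≈ 3.89221e-42.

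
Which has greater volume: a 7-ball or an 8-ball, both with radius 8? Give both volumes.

V_7(8) ≈ 9.90855e+06. V_8(8) ≈ 6.80939e+07. The 8-ball is larger.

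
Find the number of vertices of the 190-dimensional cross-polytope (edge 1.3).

An n-cross-polytope has 2n vertices; here n = 190, giving 380.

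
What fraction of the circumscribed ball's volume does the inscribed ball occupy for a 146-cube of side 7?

V_in / V_out = (r_in/r_out)^146 = (1/√146)^146 = 146^(-146/2) ≈ 1.00517e-158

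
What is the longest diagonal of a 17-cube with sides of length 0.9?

d = √(0.9² + 0.9² + ... + 0.9²) [17 terms] = √(17·0.9²) = 0.9√17 ≈ 3.7108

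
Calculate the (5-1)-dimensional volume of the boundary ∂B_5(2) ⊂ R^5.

S = n·V_n(r)/r = 5·V_5(2)/2 (volume-to-surface relation), giving 128·π^2/3 ≈ 421.103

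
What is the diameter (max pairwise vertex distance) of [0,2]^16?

d = √(2² + 2² + ... + 2²) [16 terms] = √(16·2²) = 2√16 = 8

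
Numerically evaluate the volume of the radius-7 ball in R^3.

The n-ball volume is π^(n/2)·r^n/Γ(n/2+1). With n=3, r=7: V = 1372·π/3 ≈ 1436.76.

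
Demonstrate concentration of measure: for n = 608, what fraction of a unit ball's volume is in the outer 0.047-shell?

1 - (1-0.047)^608 ≈ 1 - 1.943e-13 ≈ (100 - 1.94e-11)%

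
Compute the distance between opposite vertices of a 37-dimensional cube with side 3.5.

d = √(3.5² + 3.5² + ... + 3.5²) [37 terms] = √(37·3.5²) = 3.5√37 ≈ 21.2897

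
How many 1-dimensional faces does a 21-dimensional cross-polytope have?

An n-cross-polytope has 2^(k+1)·C(n,k+1) k-faces. Here 2^2·C(21,2) = 4·210 = 840.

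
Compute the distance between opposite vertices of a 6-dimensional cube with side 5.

d = √(5² + 5² + ... + 5²) [6 terms] = √(6·5²) = 5√6 ≈ 12.2474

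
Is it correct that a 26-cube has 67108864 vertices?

True. The 26-cube has 2^26 = 67108864 vertices.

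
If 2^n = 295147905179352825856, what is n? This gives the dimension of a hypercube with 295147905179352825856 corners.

n = log_2(295147905179352825856) = 68.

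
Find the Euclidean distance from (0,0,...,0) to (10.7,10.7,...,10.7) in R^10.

Diagonal = √10 · 10.7 ≈ 33.8364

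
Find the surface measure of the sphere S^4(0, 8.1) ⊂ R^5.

The surface area of an n-ball is 2π^(n/2) r^(n-1) / Γ(n/2). For n=5, r=8.1: 113294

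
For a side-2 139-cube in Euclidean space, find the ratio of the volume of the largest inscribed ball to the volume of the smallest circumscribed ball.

V_in/V_out = n^(-n/2) = 139^(-139/2) ≈ 1.1494e-149.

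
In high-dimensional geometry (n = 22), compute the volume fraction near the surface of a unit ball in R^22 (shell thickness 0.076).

1 - (1-0.076)^22 ≈ 0.824295 ≈ 82.43%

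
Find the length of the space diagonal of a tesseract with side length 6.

||(6,6,...,6)|| = √(4)·6 = 12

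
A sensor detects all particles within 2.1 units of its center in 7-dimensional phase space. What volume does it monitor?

The n-ball volume is π^(n/2)·r^n/Γ(n/2+1). With n=7, r=2.1: V ≈ 850.972.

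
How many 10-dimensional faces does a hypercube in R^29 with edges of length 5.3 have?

Choose 10 of 29 axes to span the face (C(29,10) = 20030010 ways), then fix each of the remaining 19 coordinates at one of its two extreme values (2^19 = 524288 ways): 20030010·524288 = 10501493882880.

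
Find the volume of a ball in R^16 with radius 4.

Volume = π^{16/2}·(4)^16/Γ(9) = 33554432·π^8/315 ≈ 1.01074e+09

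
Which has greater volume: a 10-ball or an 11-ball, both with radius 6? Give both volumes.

V_10(6) ≈ 1.54199e+08. V_11(6) ≈ 6.83547e+08. The 11-ball is larger.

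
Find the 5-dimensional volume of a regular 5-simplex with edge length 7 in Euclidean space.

V = (7^5 / 5!) · √((5+1) / 2^5) ≈ 60.647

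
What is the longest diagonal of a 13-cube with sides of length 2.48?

Diagonal = √13 · 2.48 ≈ 8.94177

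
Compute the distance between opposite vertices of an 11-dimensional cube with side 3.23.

The space diagonal of an n-cube of side s is s√n. Here 3.23·√11 ≈ 10.7127.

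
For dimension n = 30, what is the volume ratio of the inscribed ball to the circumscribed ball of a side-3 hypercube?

V_in/V_out = n^(-n/2) = 30^(-30/2) ≈ 6.96917e-23.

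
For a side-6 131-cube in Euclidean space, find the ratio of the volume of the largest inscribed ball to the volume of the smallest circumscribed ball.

The radii are 6/2 and 6√131/2, so the volume ratio is (1/√131)^131 = 131^{-131/2} ≈ 2.0832e-139.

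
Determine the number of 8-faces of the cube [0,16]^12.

Number of 8-faces = C(12,8) · 2^(12-8) = 495 · 16 = 7920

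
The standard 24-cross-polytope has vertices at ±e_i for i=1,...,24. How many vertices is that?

Number of vertices = 2n = 48.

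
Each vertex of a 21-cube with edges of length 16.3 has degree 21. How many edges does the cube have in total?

An n-cube has n·2^(n-1) edges. With n = 21: 21·1048576 = 22020096.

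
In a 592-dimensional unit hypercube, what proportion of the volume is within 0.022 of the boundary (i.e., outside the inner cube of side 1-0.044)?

Shell fraction = 1 - (1-0.044)^592 ≈ 1 - 2.698e-12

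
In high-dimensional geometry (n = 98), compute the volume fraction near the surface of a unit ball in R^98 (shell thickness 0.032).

1 - (1-0.032)^98 ≈ 0.958716 ≈ 95.87%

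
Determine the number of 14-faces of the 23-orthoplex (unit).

Each 14-face is the convex hull of 15 vertices, one chosen as ±e_i from each of 15 distinct axes: 2^15·C(23,15) = 16066609152.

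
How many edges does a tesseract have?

The 4-cube has n·2^(n-1) = 4·2^3 = 4·8 = 32 edges.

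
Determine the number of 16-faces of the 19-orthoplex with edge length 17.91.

An n-cross-polytope has 2^(k+1)·C(n,k+1) k-faces. Here 2^17·C(19,17) = 131072·171 = 22413312.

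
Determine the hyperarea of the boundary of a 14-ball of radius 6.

S = n·V_n(r)/r = 14·V_14(6)/6 (volume-to-surface relation), giving 181398528·π^7/5 ≈ 1.09575e+11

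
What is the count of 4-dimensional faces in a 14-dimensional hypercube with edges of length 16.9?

An n-cube has C(n,k)·2^(n-k) k-faces. Here C(14,4)·2^10 = 1001·1024 = 1025024.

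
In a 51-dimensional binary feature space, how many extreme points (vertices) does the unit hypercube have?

An n-cube has 2^n vertices; for n = 51 that is 2^51 = 2251799813685248.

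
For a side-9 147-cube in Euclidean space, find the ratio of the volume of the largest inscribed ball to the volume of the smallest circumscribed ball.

V_in/V_out = n^(-n/2) = 147^(-147/2) ≈ 5.03705e-160.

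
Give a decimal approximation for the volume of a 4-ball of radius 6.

Volume = π^{4/2}·(6)^4/Γ(3) = 648·π^2 ≈ 6395.5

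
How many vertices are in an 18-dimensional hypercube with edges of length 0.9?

Choose 0 of 18 axes to span the face (C(18,0) = 1 way), then fix each of the remaining 18 coordinates at one of its two extreme values (2^18 = 262144 ways): 1·262144 = 262144.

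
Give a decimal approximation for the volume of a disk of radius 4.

Volume = π^{2/2}·(4)^2/Γ(2) = 16·π ≈ 50.2655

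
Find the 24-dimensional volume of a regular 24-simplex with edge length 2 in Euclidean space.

V_24 = √(25) · 2^24 / (24! · 2^(24/2)) ≈ 3.30084e-20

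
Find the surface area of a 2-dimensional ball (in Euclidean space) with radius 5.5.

|∂B_2(5.5)| = 2πr = 2π·5.5 ≈ 34.5575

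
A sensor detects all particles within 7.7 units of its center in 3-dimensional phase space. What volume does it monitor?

Volume = π^{3/2}·(7.7)^3/Γ(5/2) ≈ 1912.32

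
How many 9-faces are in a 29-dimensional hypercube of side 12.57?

Choose 9 of 29 axes to span the face (C(29,9) = 10015005 ways), then fix each of the remaining 20 coordinates at one of its two extreme values (2^20 = 1048576 ways): 10015005·1048576 = 10501493882880.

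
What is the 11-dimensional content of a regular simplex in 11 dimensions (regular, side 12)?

Volume = 12^11 · √(12/2^11) / 11! ≈ 1424.83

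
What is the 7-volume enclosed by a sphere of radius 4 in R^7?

V = 262144·π^3/105 ≈ 77410.6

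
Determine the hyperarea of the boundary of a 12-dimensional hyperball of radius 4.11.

S = n·V_n(r)/r = 12·V_12(4.11)/4.11 (volume-to-surface relation), giving 9.05749e+07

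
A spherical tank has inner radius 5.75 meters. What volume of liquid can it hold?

Volume = π^{3/2}·(5.75)^3/Γ(5/2) ≈ 796.328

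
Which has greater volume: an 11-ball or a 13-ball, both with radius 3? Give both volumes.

V_11(3) ≈ 333763. V_13(3) ≈ 1.45184e+06. The 13-ball is larger.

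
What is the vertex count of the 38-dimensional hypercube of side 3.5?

The 38-cube has 2^38 = 274877906944 vertices.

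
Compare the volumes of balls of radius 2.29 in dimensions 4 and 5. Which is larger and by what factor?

V_4(2.29) ≈ 135.71, V_5(2.29) ≈ 331.494. The 5-ball is larger by a factor of 2.443.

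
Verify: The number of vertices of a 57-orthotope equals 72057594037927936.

False. The 57-cube has 2^57 = 144115188075855872 vertices.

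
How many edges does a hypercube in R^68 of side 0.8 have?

The 68-cube has n·2^(n-1) = 68·2^67 = 68·147573952589676412928 = 10035028776097996079104 edges.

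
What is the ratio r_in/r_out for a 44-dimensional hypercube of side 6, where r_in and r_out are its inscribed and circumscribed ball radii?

For an n-cube of any side s, the inradius is s/2 and the circumradius is s√n/2, so the ratio is 1/√44 ≈ 0.150756.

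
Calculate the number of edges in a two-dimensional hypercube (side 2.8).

Number of 1-faces = C(2,1)·2^(2-1) = 2·2 = 4.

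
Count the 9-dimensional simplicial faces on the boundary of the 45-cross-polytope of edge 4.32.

f_9(45-orthoplex) = 2^10 · (45 choose 10) = 3266751780864.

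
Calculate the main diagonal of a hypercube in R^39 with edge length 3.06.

The space diagonal of an n-cube of side s is s√n. Here 3.06·√39 ≈ 19.1097.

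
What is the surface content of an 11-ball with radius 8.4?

|∂B_11(8.4)| ≈ 3.62485e+10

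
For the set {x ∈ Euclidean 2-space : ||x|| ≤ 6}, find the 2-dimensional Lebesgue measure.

V = 36·π ≈ 113.097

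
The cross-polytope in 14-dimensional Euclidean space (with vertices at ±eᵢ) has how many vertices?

An n-cross-polytope has 2n vertices; here n = 14, giving 28.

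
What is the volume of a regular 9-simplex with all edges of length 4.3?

For a regular n-simplex with edge a, V = (a^n / n!)·√((n+1)/2^n). With a=4.3, n=9: V ≈ 0.193561.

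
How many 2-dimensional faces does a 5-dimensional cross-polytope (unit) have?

An n-cross-polytope has 2^(k+1)·C(n,k+1) k-faces. Here 2^3·C(5,3) = 8·10 = 80.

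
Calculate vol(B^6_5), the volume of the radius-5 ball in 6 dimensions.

Volume = π^{6/2}·(5)^6/Γ(4) = 15625·π^3/6 ≈ 80745.5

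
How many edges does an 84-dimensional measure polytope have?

The 84-cube has n·2^(n-1) = 84·2^83 = 84·9671406556917033397649408 = 812398150781030805402550272 edges.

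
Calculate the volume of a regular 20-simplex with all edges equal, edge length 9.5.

V_20 = √(21) · 9.5^20 / (20! · 2^(20/2)) ≈ 0.0659413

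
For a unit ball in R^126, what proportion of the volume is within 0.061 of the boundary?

Shell fraction = 1 - (1-0.061)^126 ≈ 0.99964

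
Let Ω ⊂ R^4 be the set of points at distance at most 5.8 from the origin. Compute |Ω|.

The n-ball volume is π^(n/2)·r^n/Γ(n/2+1). With n=4, r=5.8: V ≈ 5584.47.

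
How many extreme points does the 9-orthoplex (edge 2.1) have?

The vertices are ±e_1, ..., ±e_9, so there are 2·9 = 18.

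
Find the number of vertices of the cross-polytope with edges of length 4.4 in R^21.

Each 0-face is the convex hull of 1 vertex, one chosen as ±e_i from each of 1 distinct axis: 2^1·C(21,1) = 42.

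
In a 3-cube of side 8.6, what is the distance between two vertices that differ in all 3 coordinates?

Diagonal = √3 · 8.6 ≈ 14.8956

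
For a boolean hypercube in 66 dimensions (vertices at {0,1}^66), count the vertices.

Each vertex is a binary string of length 66, so there are 2^66 = 73786976294838206464.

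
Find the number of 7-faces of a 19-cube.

f_7(19-cube) = (19 choose 7) · 2^12 = 206389248.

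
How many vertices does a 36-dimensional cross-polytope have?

The vertices are ±e_1, ..., ±e_36, so there are 2·36 = 72.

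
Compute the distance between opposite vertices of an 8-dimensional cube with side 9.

Diagonal = √8 · 9 ≈ 25.4558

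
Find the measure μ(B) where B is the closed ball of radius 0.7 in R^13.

V_13(0.7) = π^(13/2) · (0.7)^13 / Γ(13/2 + 1) ≈ 0.00882299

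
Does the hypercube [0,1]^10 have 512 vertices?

False. The 10-cube has 2^10 = 1024 vertices.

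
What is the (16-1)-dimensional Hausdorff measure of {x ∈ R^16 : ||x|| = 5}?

The surface area of an n-ball is 2π^(n/2) r^(n-1) / Γ(n/2). For n=16, r=5: 6103515625·π^8/504 ≈ 1.14908e+11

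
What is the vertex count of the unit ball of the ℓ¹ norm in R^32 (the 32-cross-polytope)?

The vertices are ±e_1, ..., ±e_32, so there are 2·32 = 64.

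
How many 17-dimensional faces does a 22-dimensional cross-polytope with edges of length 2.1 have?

An n-cross-polytope has 2^(k+1)·C(n,k+1) k-faces. Here 2^18·C(22,18) = 262144·7315 = 1917583360.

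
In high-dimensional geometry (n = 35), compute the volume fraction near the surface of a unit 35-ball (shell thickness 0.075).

1 - (1-0.075)^35 ≈ 0.934693 ≈ 93.47%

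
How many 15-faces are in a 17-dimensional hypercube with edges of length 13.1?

An n-cube has C(n,k)·2^(n-k) k-faces. Here C(17,15)·2^2 = 136·4 = 544.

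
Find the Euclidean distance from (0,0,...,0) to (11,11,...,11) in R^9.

||(11,11,...,11)|| = √(9)·11 = 33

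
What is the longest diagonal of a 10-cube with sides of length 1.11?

The space diagonal of an n-cube of side s is s√n. Here 1.11·√10 ≈ 3.51013.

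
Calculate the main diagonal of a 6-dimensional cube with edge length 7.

Diagonal = √6 · 7 ≈ 17.1464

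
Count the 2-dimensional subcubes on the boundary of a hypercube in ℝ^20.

Number of 2-faces = C(20,2) · 2^(20-2) = 190 · 262144 = 49807360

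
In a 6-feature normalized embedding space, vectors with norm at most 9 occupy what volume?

The n-ball volume is π^(n/2)·r^n/Γ(n/2+1). With n=6, r=9: V = 177147·π^3/2 ≈ 2.74633e+06.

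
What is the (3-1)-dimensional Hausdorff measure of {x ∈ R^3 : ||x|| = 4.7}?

S_3(4.7) = 2·π^(3/2)·(4.7)^2 / Γ(3/2) = 4πr² = 4π·(4.7)² ≈ 277.591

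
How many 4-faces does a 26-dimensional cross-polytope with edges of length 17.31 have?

Each 4-face is the convex hull of 5 vertices, one chosen as ±e_i from each of 5 distinct axes: 2^5·C(26,5) = 2104960.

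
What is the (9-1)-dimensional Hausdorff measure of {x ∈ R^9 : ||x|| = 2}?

|∂B_9(2)| = 8192·π^4/105 ≈ 7599.76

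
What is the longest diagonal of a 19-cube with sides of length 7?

||(7,7,...,7)|| = √(19)·7 ≈ 30.5123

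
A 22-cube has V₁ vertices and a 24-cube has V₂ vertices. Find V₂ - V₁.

V₁ = 2^22 = 4194304. V₂ = 2^24 = 16777216. V₂ - V₁ = 12582912.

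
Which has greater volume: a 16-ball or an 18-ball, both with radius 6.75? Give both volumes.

V_16(6.75) ≈ 4.37058e+12. V_18(6.75) ≈ 6.9511e+13. The 18-ball is larger.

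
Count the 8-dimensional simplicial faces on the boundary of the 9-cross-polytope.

Each 8-face is the convex hull of 9 vertices, one chosen as ±e_i from each of 9 distinct axes: 2^9·C(9,9) = 512.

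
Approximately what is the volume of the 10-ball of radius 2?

The n-ball volume is π^(n/2)·r^n/Γ(n/2+1). With n=10, r=2: V = 128·π^5/15 ≈ 2611.37.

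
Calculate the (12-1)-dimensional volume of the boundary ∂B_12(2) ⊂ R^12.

|∂B_12(2)| = 512·π^6/15 ≈ 32815.4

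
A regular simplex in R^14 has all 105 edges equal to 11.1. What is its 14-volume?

For a regular n-simplex with edge a, V = (a^n / n!)·√((n+1)/2^n). With a=11.1, n=14: V ≈ 149.606.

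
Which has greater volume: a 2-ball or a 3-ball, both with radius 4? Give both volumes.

V_2(4) ≈ 50.2655. V_3(4) ≈ 268.083. The 3-ball is larger.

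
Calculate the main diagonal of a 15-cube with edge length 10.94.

||(10.94,10.94,...,10.94)|| = √(15)·10.94 ≈ 42.3704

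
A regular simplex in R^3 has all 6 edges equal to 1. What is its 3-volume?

Volume = (√2/12) · 1³ = 0.117851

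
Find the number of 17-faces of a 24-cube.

Number of 17-faces = C(24,17) · 2^(24-17) = 346104 · 128 = 44301312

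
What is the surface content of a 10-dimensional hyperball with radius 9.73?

S_10(9.73) = 2·π^(10/2)·(9.73)^9 / Γ(10/2) ≈ 1.99335e+10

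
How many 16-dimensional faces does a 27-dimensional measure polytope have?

Choose 16 of 27 axes to span the face (C(27,16) = 13037895 ways), then fix each of the remaining 11 coordinates at one of its two extreme values (2^11 = 2048 ways): 13037895·2048 = 26701608960.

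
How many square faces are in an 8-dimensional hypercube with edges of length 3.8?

Choose 2 of 8 axes to span the face (C(8,2) = 28 ways), then fix each of the remaining 6 coordinates at one of its two extreme values (2^6 = 64 ways): 28·64 = 1792.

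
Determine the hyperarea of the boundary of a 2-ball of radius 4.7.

|∂B_2(4.7)| = 2πr = 2π·4.7 ≈ 29.531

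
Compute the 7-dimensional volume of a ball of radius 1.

Volume = π^{7/2}·(1)^7/Γ(9/2) = 16·π^3/105 ≈ 4.72477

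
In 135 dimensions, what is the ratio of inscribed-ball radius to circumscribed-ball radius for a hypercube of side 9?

For an n-cube of any side s, the inradius is s/2 and the circumradius is s√n/2, so the ratio is 1/√135 ≈ 0.0860663.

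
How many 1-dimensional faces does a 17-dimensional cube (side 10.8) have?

f_1(17-cube) = (17 choose 1) · 2^16 = 1114112.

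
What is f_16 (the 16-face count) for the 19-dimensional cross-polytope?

Each 16-face is the convex hull of 17 vertices, one chosen as ±e_i from each of 17 distinct axes: 2^17·C(19,17) = 22413312.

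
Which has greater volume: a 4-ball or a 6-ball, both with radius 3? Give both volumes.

V_4(3) ≈ 399.719. V_6(3) ≈ 3767.26. The 6-ball is larger.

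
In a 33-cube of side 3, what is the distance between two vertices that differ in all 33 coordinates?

d = √(3² + 3² + ... + 3²) [33 terms] = √(33·3²) = 3√33 ≈ 17.2337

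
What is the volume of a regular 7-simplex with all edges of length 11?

Volume = 11^7 · √(8/2^7) / 7! ≈ 966.626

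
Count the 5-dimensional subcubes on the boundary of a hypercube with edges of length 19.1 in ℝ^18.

Number of 5-faces = C(18,5) · 2^(18-5) = 8568 · 8192 = 70189056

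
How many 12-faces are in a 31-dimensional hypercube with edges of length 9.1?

f_12(31-cube) = (31 choose 12) · 2^19 = 73987797811200.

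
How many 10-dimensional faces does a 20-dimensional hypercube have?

f_10(20-cube) = (20 choose 10) · 2^10 = 189190144.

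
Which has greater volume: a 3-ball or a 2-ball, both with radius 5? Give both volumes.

V_3(5) ≈ 523.599. V_2(5) ≈ 78.5398. The 3-ball is larger.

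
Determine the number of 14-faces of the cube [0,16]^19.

f_14(19-cube) = (19 choose 14) · 2^5 = 372096.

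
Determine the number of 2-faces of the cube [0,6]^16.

Choose 2 of 16 axes to span the face (C(16,2) = 120 ways), then fix each of the remaining 14 coordinates at one of its two extreme values (2^14 = 16384 ways): 120·16384 = 1966080.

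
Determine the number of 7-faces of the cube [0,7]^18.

Number of 7-faces = C(18,7) · 2^(18-7) = 31824 · 2048 = 65175552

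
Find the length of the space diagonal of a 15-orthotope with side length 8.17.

d = √(8.17² + 8.17² + ... + 8.17²) [15 terms] = √(15·8.17²) = 8.17√15 ≈ 31.6423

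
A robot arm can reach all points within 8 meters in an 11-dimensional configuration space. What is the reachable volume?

V_11(8) = π^(11/2) · (8)^11 / Γ(11/2 + 1) = 549755813888·π^5/10395 ≈ 1.61843e+10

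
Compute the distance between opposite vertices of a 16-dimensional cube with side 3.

The space diagonal of an n-cube of side s is s√n. Here 3·√16 = 12.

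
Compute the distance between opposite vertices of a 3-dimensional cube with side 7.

||(7,7,...,7)|| = √(3)·7 ≈ 12.1244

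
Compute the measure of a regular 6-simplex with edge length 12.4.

V = (12.4^6 / 6!) · √((6+1) / 2^6) ≈ 1669.77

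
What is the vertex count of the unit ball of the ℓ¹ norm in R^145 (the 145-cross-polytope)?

Number of vertices = 2n = 290.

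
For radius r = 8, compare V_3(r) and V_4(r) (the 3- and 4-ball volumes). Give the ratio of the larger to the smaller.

V_3(8) ≈ 2144.66, V_4(8) ≈ 20212.9. The 4-ball is larger by a factor of 9.425.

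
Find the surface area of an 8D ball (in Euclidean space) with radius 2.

The surface area of an n-ball is 2π^(n/2) r^(n-1) / Γ(n/2). For n=8, r=2: 128·π^4/3 ≈ 4156.12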